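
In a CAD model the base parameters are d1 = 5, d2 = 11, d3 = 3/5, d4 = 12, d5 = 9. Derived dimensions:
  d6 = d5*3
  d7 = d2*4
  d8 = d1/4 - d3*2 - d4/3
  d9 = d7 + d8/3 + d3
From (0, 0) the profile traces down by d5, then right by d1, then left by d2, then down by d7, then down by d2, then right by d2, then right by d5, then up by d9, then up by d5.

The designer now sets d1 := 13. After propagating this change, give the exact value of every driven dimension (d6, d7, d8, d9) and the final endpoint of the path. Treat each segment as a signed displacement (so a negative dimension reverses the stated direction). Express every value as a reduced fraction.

d6 = 27
d7 = 44
d8 = -39/20
d9 = 879/20
endpoint = (22, -221/20)

Apply edit: d1 := 13
  d6 = d5*3 = 27
  d7 = d2*4 = 44
  d8 = d1/4 - d3*2 - d4/3 = -39/20
  d9 = d7 + d8/3 + d3 = 879/20
Walk from origin (0, 0):
  seg 1: down by d5 = 9 → (0, -9)
  seg 2: right by d1 = 13 → (13, -9)
  seg 3: left by d2 = 11 → (2, -9)
  seg 4: down by d7 = 44 → (2, -53)
  seg 5: down by d2 = 11 → (2, -64)
  seg 6: right by d2 = 11 → (13, -64)
  seg 7: right by d5 = 9 → (22, -64)
  seg 8: up by d9 = 879/20 → (22, -401/20)
  seg 9: up by d5 = 9 → (22, -221/20)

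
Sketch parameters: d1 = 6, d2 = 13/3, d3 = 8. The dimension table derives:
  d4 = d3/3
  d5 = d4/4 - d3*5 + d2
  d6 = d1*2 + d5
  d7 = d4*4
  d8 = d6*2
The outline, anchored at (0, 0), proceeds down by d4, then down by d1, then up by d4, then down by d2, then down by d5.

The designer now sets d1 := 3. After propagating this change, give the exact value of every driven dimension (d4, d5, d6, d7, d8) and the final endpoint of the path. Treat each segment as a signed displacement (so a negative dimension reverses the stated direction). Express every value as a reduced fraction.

Apply edit: d1 := 3
  d4 = d3/3 = 8/3
  d5 = d4/4 - d3*5 + d2 = -35
  d6 = d1*2 + d5 = -29
  d7 = d4*4 = 32/3
  d8 = d6*2 = -58
Walk from origin (0, 0):
  seg 1: down by d4 = 8/3 → (0, -8/3)
  seg 2: down by d1 = 3 → (0, -17/3)
  seg 3: up by d4 = 8/3 → (0, -3)
  seg 4: down by d2 = 13/3 → (0, -22/3)
  seg 5: down by d5 = -35 → (0, 83/3)

d4 = 8/3
d5 = -35
d6 = -29
d7 = 32/3
d8 = -58
endpoint = (0, 83/3)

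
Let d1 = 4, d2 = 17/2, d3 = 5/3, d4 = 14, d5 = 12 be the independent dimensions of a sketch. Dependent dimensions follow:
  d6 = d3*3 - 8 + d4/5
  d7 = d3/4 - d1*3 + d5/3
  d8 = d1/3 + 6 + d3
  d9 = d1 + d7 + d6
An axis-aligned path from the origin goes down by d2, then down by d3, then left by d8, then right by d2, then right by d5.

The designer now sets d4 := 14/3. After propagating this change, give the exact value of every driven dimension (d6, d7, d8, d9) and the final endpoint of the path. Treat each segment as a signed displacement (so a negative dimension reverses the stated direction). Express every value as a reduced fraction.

d6 = -31/15
d7 = -91/12
d8 = 9
d9 = -113/20
endpoint = (23/2, -61/6)

Apply edit: d4 := 14/3
  d6 = d3*3 - 8 + d4/5 = -31/15
  d7 = d3/4 - d1*3 + d5/3 = -91/12
  d8 = d1/3 + 6 + d3 = 9
  d9 = d1 + d7 + d6 = -113/20
Walk from origin (0, 0):
  seg 1: down by d2 = 17/2 → (0, -17/2)
  seg 2: down by d3 = 5/3 → (0, -61/6)
  seg 3: left by d8 = 9 → (-9, -61/6)
  seg 4: right by d2 = 17/2 → (-1/2, -61/6)
  seg 5: right by d5 = 12 → (23/2, -61/6)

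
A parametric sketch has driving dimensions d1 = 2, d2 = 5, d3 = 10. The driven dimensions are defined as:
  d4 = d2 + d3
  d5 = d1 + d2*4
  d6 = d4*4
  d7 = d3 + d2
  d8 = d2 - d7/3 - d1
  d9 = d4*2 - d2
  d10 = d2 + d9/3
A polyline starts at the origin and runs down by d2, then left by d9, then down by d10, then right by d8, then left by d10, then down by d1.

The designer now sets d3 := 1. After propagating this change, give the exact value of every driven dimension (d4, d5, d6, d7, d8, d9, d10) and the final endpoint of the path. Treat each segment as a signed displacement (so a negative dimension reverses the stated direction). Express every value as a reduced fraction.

d4 = 6
d5 = 22
d6 = 24
d7 = 6
d8 = 1
d9 = 7
d10 = 22/3
endpoint = (-40/3, -43/3)

Apply edit: d3 := 1
  d4 = d2 + d3 = 6
  d5 = d1 + d2*4 = 22
  d6 = d4*4 = 24
  d7 = d3 + d2 = 6
  d8 = d2 - d7/3 - d1 = 1
  d9 = d4*2 - d2 = 7
  d10 = d2 + d9/3 = 22/3
Walk from origin (0, 0):
  seg 1: down by d2 = 5 → (0, -5)
  seg 2: left by d9 = 7 → (-7, -5)
  seg 3: down by d10 = 22/3 → (-7, -37/3)
  seg 4: right by d8 = 1 → (-6, -37/3)
  seg 5: left by d10 = 22/3 → (-40/3, -37/3)
  seg 6: down by d1 = 2 → (-40/3, -43/3)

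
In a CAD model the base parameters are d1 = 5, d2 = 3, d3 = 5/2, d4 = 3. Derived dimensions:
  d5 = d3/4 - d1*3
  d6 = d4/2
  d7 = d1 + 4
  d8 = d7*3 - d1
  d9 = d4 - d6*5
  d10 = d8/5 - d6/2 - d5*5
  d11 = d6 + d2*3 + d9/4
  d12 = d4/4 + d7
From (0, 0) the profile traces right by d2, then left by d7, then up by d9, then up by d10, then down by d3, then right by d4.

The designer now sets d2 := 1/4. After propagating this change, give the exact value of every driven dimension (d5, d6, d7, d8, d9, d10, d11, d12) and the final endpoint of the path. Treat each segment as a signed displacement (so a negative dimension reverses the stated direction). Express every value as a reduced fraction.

d5 = -115/8
d6 = 3/2
d7 = 9
d8 = 22
d9 = -9/2
d10 = 3021/40
d11 = 9/8
d12 = 39/4
endpoint = (-23/4, 2741/40)

Apply edit: d2 := 1/4
  d5 = d3/4 - d1*3 = -115/8
  d6 = d4/2 = 3/2
  d7 = d1 + 4 = 9
  d8 = d7*3 - d1 = 22
  d9 = d4 - d6*5 = -9/2
  d10 = d8/5 - d6/2 - d5*5 = 3021/40
  d11 = d6 + d2*3 + d9/4 = 9/8
  d12 = d4/4 + d7 = 39/4
Walk from origin (0, 0):
  seg 1: right by d2 = 1/4 → (1/4, 0)
  seg 2: left by d7 = 9 → (-35/4, 0)
  seg 3: up by d9 = -9/2 → (-35/4, -9/2)
  seg 4: up by d10 = 3021/40 → (-35/4, 2841/40)
  seg 5: down by d3 = 5/2 → (-35/4, 2741/40)
  seg 6: right by d4 = 3 → (-23/4, 2741/40)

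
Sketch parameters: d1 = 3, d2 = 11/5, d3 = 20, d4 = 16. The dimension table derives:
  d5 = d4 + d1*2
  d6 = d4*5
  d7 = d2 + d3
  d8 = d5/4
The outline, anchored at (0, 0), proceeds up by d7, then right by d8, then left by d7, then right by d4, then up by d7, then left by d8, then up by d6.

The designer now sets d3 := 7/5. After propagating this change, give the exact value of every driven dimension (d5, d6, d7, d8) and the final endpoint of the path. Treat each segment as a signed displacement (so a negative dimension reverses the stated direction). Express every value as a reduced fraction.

d5 = 22
d6 = 80
d7 = 18/5
d8 = 11/2
endpoint = (62/5, 436/5)

Apply edit: d3 := 7/5
  d5 = d4 + d1*2 = 22
  d6 = d4*5 = 80
  d7 = d2 + d3 = 18/5
  d8 = d5/4 = 11/2
Walk from origin (0, 0):
  seg 1: up by d7 = 18/5 → (0, 18/5)
  seg 2: right by d8 = 11/2 → (11/2, 18/5)
  seg 3: left by d7 = 18/5 → (19/10, 18/5)
  seg 4: right by d4 = 16 → (179/10, 18/5)
  seg 5: up by d7 = 18/5 → (179/10, 36/5)
  seg 6: left by d8 = 11/2 → (62/5, 36/5)
  seg 7: up by d6 = 80 → (62/5, 436/5)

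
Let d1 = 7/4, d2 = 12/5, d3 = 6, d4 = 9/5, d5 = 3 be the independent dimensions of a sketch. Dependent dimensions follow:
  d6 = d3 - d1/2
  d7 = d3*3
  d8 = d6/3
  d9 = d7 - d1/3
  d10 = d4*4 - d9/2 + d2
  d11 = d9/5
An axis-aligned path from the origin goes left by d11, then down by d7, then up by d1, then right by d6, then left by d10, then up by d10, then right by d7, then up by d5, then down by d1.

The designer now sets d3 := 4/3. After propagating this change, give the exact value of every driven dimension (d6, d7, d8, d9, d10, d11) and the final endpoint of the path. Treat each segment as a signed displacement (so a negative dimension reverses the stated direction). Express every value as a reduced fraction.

Apply edit: d3 := 4/3
  d6 = d3 - d1/2 = 11/24
  d7 = d3*3 = 4
  d8 = d6/3 = 11/72
  d9 = d7 - d1/3 = 41/12
  d10 = d4*4 - d9/2 + d2 = 947/120
  d11 = d9/5 = 41/60
Walk from origin (0, 0):
  seg 1: left by d11 = 41/60 → (-41/60, 0)
  seg 2: down by d7 = 4 → (-41/60, -4)
  seg 3: up by d1 = 7/4 → (-41/60, -9/4)
  seg 4: right by d6 = 11/24 → (-9/40, -9/4)
  seg 5: left by d10 = 947/120 → (-487/60, -9/4)
  seg 6: up by d10 = 947/120 → (-487/60, 677/120)
  seg 7: right by d7 = 4 → (-247/60, 677/120)
  seg 8: up by d5 = 3 → (-247/60, 1037/120)
  seg 9: down by d1 = 7/4 → (-247/60, 827/120)

d6 = 11/24
d7 = 4
d8 = 11/72
d9 = 41/12
d10 = 947/120
d11 = 41/60
endpoint = (-247/60, 827/120)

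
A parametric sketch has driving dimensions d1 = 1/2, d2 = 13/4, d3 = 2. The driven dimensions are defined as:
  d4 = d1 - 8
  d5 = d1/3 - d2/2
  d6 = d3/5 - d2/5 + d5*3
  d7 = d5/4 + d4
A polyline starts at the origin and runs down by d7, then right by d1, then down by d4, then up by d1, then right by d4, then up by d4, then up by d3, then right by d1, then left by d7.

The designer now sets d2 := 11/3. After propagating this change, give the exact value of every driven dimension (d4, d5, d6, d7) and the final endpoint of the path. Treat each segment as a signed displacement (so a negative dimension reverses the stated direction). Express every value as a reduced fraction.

Apply edit: d2 := 11/3
  d4 = d1 - 8 = -15/2
  d5 = d1/3 - d2/2 = -5/3
  d6 = d3/5 - d2/5 + d5*3 = -16/3
  d7 = d5/4 + d4 = -95/12
Walk from origin (0, 0):
  seg 1: down by d7 = -95/12 → (0, 95/12)
  seg 2: right by d1 = 1/2 → (1/2, 95/12)
  seg 3: down by d4 = -15/2 → (1/2, 185/12)
  seg 4: up by d1 = 1/2 → (1/2, 191/12)
  seg 5: right by d4 = -15/2 → (-7, 191/12)
  seg 6: up by d4 = -15/2 → (-7, 101/12)
  seg 7: up by d3 = 2 → (-7, 125/12)
  seg 8: right by d1 = 1/2 → (-13/2, 125/12)
  seg 9: left by d7 = -95/12 → (17/12, 125/12)

d4 = -15/2
d5 = -5/3
d6 = -16/3
d7 = -95/12
endpoint = (17/12, 125/12)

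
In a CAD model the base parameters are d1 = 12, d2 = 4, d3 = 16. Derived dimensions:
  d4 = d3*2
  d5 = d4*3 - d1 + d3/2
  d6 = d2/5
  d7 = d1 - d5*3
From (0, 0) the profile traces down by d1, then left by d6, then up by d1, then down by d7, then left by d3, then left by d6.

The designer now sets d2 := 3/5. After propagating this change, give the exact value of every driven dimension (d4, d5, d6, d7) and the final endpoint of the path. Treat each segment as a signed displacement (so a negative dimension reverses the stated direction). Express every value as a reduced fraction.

Apply edit: d2 := 3/5
  d4 = d3*2 = 32
  d5 = d4*3 - d1 + d3/2 = 92
  d6 = d2/5 = 3/25
  d7 = d1 - d5*3 = -264
Walk from origin (0, 0):
  seg 1: down by d1 = 12 → (0, -12)
  seg 2: left by d6 = 3/25 → (-3/25, -12)
  seg 3: up by d1 = 12 → (-3/25, 0)
  seg 4: down by d7 = -264 → (-3/25, 264)
  seg 5: left by d3 = 16 → (-403/25, 264)
  seg 6: left by d6 = 3/25 → (-406/25, 264)

d4 = 32
d5 = 92
d6 = 3/25
d7 = -264
endpoint = (-406/25, 264)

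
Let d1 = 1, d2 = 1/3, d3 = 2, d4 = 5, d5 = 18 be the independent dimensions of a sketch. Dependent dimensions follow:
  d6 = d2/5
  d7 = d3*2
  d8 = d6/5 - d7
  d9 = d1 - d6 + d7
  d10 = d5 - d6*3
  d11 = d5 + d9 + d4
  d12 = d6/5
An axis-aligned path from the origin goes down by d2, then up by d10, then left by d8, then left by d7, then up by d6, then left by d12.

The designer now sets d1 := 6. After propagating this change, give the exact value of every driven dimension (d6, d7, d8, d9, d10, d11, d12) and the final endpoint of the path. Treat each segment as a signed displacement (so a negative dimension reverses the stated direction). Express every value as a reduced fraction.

d6 = 1/15
d7 = 4
d8 = -299/75
d9 = 149/15
d10 = 89/5
d11 = 494/15
d12 = 1/75
endpoint = (-2/75, 263/15)

Apply edit: d1 := 6
  d6 = d2/5 = 1/15
  d7 = d3*2 = 4
  d8 = d6/5 - d7 = -299/75
  d9 = d1 - d6 + d7 = 149/15
  d10 = d5 - d6*3 = 89/5
  d11 = d5 + d9 + d4 = 494/15
  d12 = d6/5 = 1/75
Walk from origin (0, 0):
  seg 1: down by d2 = 1/3 → (0, -1/3)
  seg 2: up by d10 = 89/5 → (0, 262/15)
  seg 3: left by d8 = -299/75 → (299/75, 262/15)
  seg 4: left by d7 = 4 → (-1/75, 262/15)
  seg 5: up by d6 = 1/15 → (-1/75, 263/15)
  seg 6: left by d12 = 1/75 → (-2/75, 263/15)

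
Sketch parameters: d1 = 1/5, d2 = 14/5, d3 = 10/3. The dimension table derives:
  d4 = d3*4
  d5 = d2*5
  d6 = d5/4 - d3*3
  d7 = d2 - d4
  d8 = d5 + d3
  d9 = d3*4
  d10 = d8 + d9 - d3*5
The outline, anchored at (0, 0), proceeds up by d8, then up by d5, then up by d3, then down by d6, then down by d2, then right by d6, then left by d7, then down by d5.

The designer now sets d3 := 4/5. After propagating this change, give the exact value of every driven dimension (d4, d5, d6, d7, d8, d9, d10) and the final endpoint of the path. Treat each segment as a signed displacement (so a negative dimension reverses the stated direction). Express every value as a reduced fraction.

Apply edit: d3 := 4/5
  d4 = d3*4 = 16/5
  d5 = d2*5 = 14
  d6 = d5/4 - d3*3 = 11/10
  d7 = d2 - d4 = -2/5
  d8 = d5 + d3 = 74/5
  d9 = d3*4 = 16/5
  d10 = d8 + d9 - d3*5 = 14
Walk from origin (0, 0):
  seg 1: up by d8 = 74/5 → (0, 74/5)
  seg 2: up by d5 = 14 → (0, 144/5)
  seg 3: up by d3 = 4/5 → (0, 148/5)
  seg 4: down by d6 = 11/10 → (0, 57/2)
  seg 5: down by d2 = 14/5 → (0, 257/10)
  seg 6: right by d6 = 11/10 → (11/10, 257/10)
  seg 7: left by d7 = -2/5 → (3/2, 257/10)
  seg 8: down by d5 = 14 → (3/2, 117/10)

d4 = 16/5
d5 = 14
d6 = 11/10
d7 = -2/5
d8 = 74/5
d9 = 16/5
d10 = 14
endpoint = (3/2, 117/10)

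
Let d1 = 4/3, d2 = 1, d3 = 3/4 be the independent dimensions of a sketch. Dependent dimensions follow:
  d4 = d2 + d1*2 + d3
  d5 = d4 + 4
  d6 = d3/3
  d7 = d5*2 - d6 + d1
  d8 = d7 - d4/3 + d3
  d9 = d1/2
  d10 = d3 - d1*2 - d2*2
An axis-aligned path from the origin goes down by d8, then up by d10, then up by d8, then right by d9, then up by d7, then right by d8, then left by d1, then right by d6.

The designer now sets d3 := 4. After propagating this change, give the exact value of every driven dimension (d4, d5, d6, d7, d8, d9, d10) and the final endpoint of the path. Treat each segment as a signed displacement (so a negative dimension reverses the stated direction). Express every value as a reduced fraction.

d4 = 23/3
d5 = 35/3
d6 = 4/3
d7 = 70/3
d8 = 223/9
d9 = 2/3
d10 = -2/3
endpoint = (229/9, 68/3)

Apply edit: d3 := 4
  d4 = d2 + d1*2 + d3 = 23/3
  d5 = d4 + 4 = 35/3
  d6 = d3/3 = 4/3
  d7 = d5*2 - d6 + d1 = 70/3
  d8 = d7 - d4/3 + d3 = 223/9
  d9 = d1/2 = 2/3
  d10 = d3 - d1*2 - d2*2 = -2/3
Walk from origin (0, 0):
  seg 1: down by d8 = 223/9 → (0, -223/9)
  seg 2: up by d10 = -2/3 → (0, -229/9)
  seg 3: up by d8 = 223/9 → (0, -2/3)
  seg 4: right by d9 = 2/3 → (2/3, -2/3)
  seg 5: up by d7 = 70/3 → (2/3, 68/3)
  seg 6: right by d8 = 223/9 → (229/9, 68/3)
  seg 7: left by d1 = 4/3 → (217/9, 68/3)
  seg 8: right by d6 = 4/3 → (229/9, 68/3)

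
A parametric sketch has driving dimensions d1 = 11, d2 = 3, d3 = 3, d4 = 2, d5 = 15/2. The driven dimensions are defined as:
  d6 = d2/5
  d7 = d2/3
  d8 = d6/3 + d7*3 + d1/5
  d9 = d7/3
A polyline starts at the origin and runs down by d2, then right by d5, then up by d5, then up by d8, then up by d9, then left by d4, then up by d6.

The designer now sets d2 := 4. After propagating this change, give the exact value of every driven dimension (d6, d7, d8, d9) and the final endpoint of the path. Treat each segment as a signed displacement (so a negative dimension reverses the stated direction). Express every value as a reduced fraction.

d6 = 4/5
d7 = 4/3
d8 = 97/15
d9 = 4/9
endpoint = (11/2, 1009/90)

Apply edit: d2 := 4
  d6 = d2/5 = 4/5
  d7 = d2/3 = 4/3
  d8 = d6/3 + d7*3 + d1/5 = 97/15
  d9 = d7/3 = 4/9
Walk from origin (0, 0):
  seg 1: down by d2 = 4 → (0, -4)
  seg 2: right by d5 = 15/2 → (15/2, -4)
  seg 3: up by d5 = 15/2 → (15/2, 7/2)
  seg 4: up by d8 = 97/15 → (15/2, 299/30)
  seg 5: up by d9 = 4/9 → (15/2, 937/90)
  seg 6: left by d4 = 2 → (11/2, 937/90)
  seg 7: up by d6 = 4/5 → (11/2, 1009/90)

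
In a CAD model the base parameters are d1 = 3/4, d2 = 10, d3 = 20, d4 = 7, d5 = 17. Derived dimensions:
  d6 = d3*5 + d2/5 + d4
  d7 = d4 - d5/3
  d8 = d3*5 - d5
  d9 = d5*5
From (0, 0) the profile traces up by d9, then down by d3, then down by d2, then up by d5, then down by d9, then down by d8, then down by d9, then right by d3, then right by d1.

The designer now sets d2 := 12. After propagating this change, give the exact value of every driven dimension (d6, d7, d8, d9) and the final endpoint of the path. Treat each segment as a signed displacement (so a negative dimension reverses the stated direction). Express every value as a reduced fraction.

d6 = 547/5
d7 = 4/3
d8 = 83
d9 = 85
endpoint = (83/4, -183)

Apply edit: d2 := 12
  d6 = d3*5 + d2/5 + d4 = 547/5
  d7 = d4 - d5/3 = 4/3
  d8 = d3*5 - d5 = 83
  d9 = d5*5 = 85
Walk from origin (0, 0):
  seg 1: up by d9 = 85 → (0, 85)
  seg 2: down by d3 = 20 → (0, 65)
  seg 3: down by d2 = 12 → (0, 53)
  seg 4: up by d5 = 17 → (0, 70)
  seg 5: down by d9 = 85 → (0, -15)
  seg 6: down by d8 = 83 → (0, -98)
  seg 7: down by d9 = 85 → (0, -183)
  seg 8: right by d3 = 20 → (20, -183)
  seg 9: right by d1 = 3/4 → (83/4, -183)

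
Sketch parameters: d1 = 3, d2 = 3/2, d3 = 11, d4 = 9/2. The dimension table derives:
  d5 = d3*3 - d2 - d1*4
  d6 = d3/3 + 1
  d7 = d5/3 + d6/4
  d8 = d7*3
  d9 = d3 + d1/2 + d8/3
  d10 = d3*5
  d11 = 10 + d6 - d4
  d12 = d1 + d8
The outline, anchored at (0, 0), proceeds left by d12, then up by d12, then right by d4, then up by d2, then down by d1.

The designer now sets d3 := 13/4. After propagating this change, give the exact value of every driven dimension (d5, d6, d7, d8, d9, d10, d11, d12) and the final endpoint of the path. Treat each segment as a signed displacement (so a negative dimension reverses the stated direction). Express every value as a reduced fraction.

d5 = -15/4
d6 = 25/12
d7 = -35/48
d8 = -35/16
d9 = 193/48
d10 = 65/4
d11 = 91/12
d12 = 13/16
endpoint = (59/16, -11/16)

Apply edit: d3 := 13/4
  d5 = d3*3 - d2 - d1*4 = -15/4
  d6 = d3/3 + 1 = 25/12
  d7 = d5/3 + d6/4 = -35/48
  d8 = d7*3 = -35/16
  d9 = d3 + d1/2 + d8/3 = 193/48
  d10 = d3*5 = 65/4
  d11 = 10 + d6 - d4 = 91/12
  d12 = d1 + d8 = 13/16
Walk from origin (0, 0):
  seg 1: left by d12 = 13/16 → (-13/16, 0)
  seg 2: up by d12 = 13/16 → (-13/16, 13/16)
  seg 3: right by d4 = 9/2 → (59/16, 13/16)
  seg 4: up by d2 = 3/2 → (59/16, 37/16)
  seg 5: down by d1 = 3 → (59/16, -11/16)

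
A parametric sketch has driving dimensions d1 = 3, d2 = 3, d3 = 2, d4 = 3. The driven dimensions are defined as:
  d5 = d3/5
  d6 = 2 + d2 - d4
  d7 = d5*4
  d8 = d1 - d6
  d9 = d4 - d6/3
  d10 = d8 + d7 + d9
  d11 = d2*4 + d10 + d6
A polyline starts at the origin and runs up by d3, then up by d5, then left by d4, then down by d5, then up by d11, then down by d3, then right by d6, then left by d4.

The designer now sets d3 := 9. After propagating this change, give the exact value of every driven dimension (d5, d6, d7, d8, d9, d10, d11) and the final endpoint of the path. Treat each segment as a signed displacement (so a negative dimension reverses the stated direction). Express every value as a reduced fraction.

d5 = 9/5
d6 = 2
d7 = 36/5
d8 = 1
d9 = 7/3
d10 = 158/15
d11 = 368/15
endpoint = (-4, 368/15)

Apply edit: d3 := 9
  d5 = d3/5 = 9/5
  d6 = 2 + d2 - d4 = 2
  d7 = d5*4 = 36/5
  d8 = d1 - d6 = 1
  d9 = d4 - d6/3 = 7/3
  d10 = d8 + d7 + d9 = 158/15
  d11 = d2*4 + d10 + d6 = 368/15
Walk from origin (0, 0):
  seg 1: up by d3 = 9 → (0, 9)
  seg 2: up by d5 = 9/5 → (0, 54/5)
  seg 3: left by d4 = 3 → (-3, 54/5)
  seg 4: down by d5 = 9/5 → (-3, 9)
  seg 5: up by d11 = 368/15 → (-3, 503/15)
  seg 6: down by d3 = 9 → (-3, 368/15)
  seg 7: right by d6 = 2 → (-1, 368/15)
  seg 8: left by d4 = 3 → (-4, 368/15)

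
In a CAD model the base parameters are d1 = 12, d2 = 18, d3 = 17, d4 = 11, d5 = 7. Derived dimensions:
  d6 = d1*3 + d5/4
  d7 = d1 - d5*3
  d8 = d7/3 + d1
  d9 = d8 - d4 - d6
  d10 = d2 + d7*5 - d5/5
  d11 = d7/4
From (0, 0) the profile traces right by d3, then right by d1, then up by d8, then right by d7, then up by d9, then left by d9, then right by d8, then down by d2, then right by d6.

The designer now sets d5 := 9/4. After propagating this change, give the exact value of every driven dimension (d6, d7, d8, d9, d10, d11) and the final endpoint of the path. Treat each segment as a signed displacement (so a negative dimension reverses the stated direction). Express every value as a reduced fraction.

d6 = 585/16
d7 = 21/4
d8 = 55/4
d9 = -541/16
d10 = 219/5
d11 = 21/16
endpoint = (947/8, -609/16)

Apply edit: d5 := 9/4
  d6 = d1*3 + d5/4 = 585/16
  d7 = d1 - d5*3 = 21/4
  d8 = d7/3 + d1 = 55/4
  d9 = d8 - d4 - d6 = -541/16
  d10 = d2 + d7*5 - d5/5 = 219/5
  d11 = d7/4 = 21/16
Walk from origin (0, 0):
  seg 1: right by d3 = 17 → (17, 0)
  seg 2: right by d1 = 12 → (29, 0)
  seg 3: up by d8 = 55/4 → (29, 55/4)
  seg 4: right by d7 = 21/4 → (137/4, 55/4)
  seg 5: up by d9 = -541/16 → (137/4, -321/16)
  seg 6: left by d9 = -541/16 → (1089/16, -321/16)
  seg 7: right by d8 = 55/4 → (1309/16, -321/16)
  seg 8: down by d2 = 18 → (1309/16, -609/16)
  seg 9: right by d6 = 585/16 → (947/8, -609/16)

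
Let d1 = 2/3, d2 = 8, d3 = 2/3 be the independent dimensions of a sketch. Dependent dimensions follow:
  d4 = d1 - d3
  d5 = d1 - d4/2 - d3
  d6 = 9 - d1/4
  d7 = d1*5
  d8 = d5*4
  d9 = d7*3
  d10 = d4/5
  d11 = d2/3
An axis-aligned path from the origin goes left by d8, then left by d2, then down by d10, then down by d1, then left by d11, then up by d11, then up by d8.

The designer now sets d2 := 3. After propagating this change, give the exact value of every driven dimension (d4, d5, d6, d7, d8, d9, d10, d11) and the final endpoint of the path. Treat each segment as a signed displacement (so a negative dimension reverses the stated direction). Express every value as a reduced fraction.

d4 = 0
d5 = 0
d6 = 53/6
d7 = 10/3
d8 = 0
d9 = 10
d10 = 0
d11 = 1
endpoint = (-4, 1/3)

Apply edit: d2 := 3
  d4 = d1 - d3 = 0
  d5 = d1 - d4/2 - d3 = 0
  d6 = 9 - d1/4 = 53/6
  d7 = d1*5 = 10/3
  d8 = d5*4 = 0
  d9 = d7*3 = 10
  d10 = d4/5 = 0
  d11 = d2/3 = 1
Walk from origin (0, 0):
  seg 1: left by d8 = 0 → (0, 0)
  seg 2: left by d2 = 3 → (-3, 0)
  seg 3: down by d10 = 0 → (-3, 0)
  seg 4: down by d1 = 2/3 → (-3, -2/3)
  seg 5: left by d11 = 1 → (-4, -2/3)
  seg 6: up by d11 = 1 → (-4, 1/3)
  seg 7: up by d8 = 0 → (-4, 1/3)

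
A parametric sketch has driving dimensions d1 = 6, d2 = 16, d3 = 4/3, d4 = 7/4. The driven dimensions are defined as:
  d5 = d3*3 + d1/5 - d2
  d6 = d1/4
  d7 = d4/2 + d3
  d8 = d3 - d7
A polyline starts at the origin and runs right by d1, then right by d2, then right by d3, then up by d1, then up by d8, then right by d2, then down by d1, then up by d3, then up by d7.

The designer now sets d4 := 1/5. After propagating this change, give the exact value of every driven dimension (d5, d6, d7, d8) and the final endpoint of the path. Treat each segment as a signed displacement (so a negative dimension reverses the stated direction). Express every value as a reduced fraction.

Apply edit: d4 := 1/5
  d5 = d3*3 + d1/5 - d2 = -54/5
  d6 = d1/4 = 3/2
  d7 = d4/2 + d3 = 43/30
  d8 = d3 - d7 = -1/10
Walk from origin (0, 0):
  seg 1: right by d1 = 6 → (6, 0)
  seg 2: right by d2 = 16 → (22, 0)
  seg 3: right by d3 = 4/3 → (70/3, 0)
  seg 4: up by d1 = 6 → (70/3, 6)
  seg 5: up by d8 = -1/10 → (70/3, 59/10)
  seg 6: right by d2 = 16 → (118/3, 59/10)
  seg 7: down by d1 = 6 → (118/3, -1/10)
  seg 8: up by d3 = 4/3 → (118/3, 37/30)
  seg 9: up by d7 = 43/30 → (118/3, 8/3)

d5 = -54/5
d6 = 3/2
d7 = 43/30
d8 = -1/10
endpoint = (118/3, 8/3)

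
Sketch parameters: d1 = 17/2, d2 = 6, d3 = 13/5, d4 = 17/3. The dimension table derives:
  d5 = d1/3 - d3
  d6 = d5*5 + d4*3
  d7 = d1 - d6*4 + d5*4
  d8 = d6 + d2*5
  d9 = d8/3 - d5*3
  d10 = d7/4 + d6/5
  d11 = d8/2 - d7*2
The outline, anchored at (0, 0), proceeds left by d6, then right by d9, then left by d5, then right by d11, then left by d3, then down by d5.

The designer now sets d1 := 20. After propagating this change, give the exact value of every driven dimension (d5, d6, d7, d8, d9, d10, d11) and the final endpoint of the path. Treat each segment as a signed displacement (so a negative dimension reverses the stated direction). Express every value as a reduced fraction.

Apply edit: d1 := 20
  d5 = d1/3 - d3 = 61/15
  d6 = d5*5 + d4*3 = 112/3
  d7 = d1 - d6*4 + d5*4 = -1696/15
  d8 = d6 + d2*5 = 202/3
  d9 = d8/3 - d5*3 = 461/45
  d10 = d7/4 + d6/5 = -104/5
  d11 = d8/2 - d7*2 = 1299/5
Walk from origin (0, 0):
  seg 1: left by d6 = 112/3 → (-112/3, 0)
  seg 2: right by d9 = 461/45 → (-1219/45, 0)
  seg 3: left by d5 = 61/15 → (-1402/45, 0)
  seg 4: right by d11 = 1299/5 → (10289/45, 0)
  seg 5: left by d3 = 13/5 → (10172/45, 0)
  seg 6: down by d5 = 61/15 → (10172/45, -61/15)

d5 = 61/15
d6 = 112/3
d7 = -1696/15
d8 = 202/3
d9 = 461/45
d10 = -104/5
d11 = 1299/5
endpoint = (10172/45, -61/15)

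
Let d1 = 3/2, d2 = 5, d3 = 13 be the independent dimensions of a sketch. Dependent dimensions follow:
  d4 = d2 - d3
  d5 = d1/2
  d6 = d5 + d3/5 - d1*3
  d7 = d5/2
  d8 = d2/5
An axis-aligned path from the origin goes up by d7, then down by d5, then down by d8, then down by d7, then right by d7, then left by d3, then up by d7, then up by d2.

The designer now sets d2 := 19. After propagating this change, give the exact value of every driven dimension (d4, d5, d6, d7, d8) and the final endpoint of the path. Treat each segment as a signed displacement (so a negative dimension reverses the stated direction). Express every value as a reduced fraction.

Apply edit: d2 := 19
  d4 = d2 - d3 = 6
  d5 = d1/2 = 3/4
  d6 = d5 + d3/5 - d1*3 = -23/20
  d7 = d5/2 = 3/8
  d8 = d2/5 = 19/5
Walk from origin (0, 0):
  seg 1: up by d7 = 3/8 → (0, 3/8)
  seg 2: down by d5 = 3/4 → (0, -3/8)
  seg 3: down by d8 = 19/5 → (0, -167/40)
  seg 4: down by d7 = 3/8 → (0, -91/20)
  seg 5: right by d7 = 3/8 → (3/8, -91/20)
  seg 6: left by d3 = 13 → (-101/8, -91/20)
  seg 7: up by d7 = 3/8 → (-101/8, -167/40)
  seg 8: up by d2 = 19 → (-101/8, 593/40)

d4 = 6
d5 = 3/4
d6 = -23/20
d7 = 3/8
d8 = 19/5
endpoint = (-101/8, 593/40)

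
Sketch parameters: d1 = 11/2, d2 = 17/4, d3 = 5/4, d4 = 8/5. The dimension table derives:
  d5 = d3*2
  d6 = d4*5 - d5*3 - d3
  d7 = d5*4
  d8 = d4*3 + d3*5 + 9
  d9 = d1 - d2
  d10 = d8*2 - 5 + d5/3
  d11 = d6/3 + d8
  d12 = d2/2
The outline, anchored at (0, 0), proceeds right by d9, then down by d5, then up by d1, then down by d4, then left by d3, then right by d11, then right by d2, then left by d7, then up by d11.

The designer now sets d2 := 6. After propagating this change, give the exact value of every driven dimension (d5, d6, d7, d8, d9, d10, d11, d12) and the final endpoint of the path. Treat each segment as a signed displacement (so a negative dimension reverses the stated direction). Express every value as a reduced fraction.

d5 = 5/2
d6 = -3/4
d7 = 10
d8 = 401/20
d9 = -1/2
d10 = 539/15
d11 = 99/5
d12 = 3
endpoint = (281/20, 106/5)

Apply edit: d2 := 6
  d5 = d3*2 = 5/2
  d6 = d4*5 - d5*3 - d3 = -3/4
  d7 = d5*4 = 10
  d8 = d4*3 + d3*5 + 9 = 401/20
  d9 = d1 - d2 = -1/2
  d10 = d8*2 - 5 + d5/3 = 539/15
  d11 = d6/3 + d8 = 99/5
  d12 = d2/2 = 3
Walk from origin (0, 0):
  seg 1: right by d9 = -1/2 → (-1/2, 0)
  seg 2: down by d5 = 5/2 → (-1/2, -5/2)
  seg 3: up by d1 = 11/2 → (-1/2, 3)
  seg 4: down by d4 = 8/5 → (-1/2, 7/5)
  seg 5: left by d3 = 5/4 → (-7/4, 7/5)
  seg 6: right by d11 = 99/5 → (361/20, 7/5)
  seg 7: right by d2 = 6 → (481/20, 7/5)
  seg 8: left by d7 = 10 → (281/20, 7/5)
  seg 9: up by d11 = 99/5 → (281/20, 106/5)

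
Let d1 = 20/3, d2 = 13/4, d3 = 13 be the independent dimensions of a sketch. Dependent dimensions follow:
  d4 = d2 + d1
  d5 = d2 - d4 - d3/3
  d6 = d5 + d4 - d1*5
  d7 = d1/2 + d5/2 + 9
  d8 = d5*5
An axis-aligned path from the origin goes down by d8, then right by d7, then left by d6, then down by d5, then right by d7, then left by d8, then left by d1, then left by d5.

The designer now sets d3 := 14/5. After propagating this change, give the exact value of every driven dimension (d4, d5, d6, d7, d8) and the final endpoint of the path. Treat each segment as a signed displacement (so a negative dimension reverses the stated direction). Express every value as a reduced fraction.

Apply edit: d3 := 14/5
  d4 = d2 + d1 = 119/12
  d5 = d2 - d4 - d3/3 = -38/5
  d6 = d5 + d4 - d1*5 = -1861/60
  d7 = d1/2 + d5/2 + 9 = 128/15
  d8 = d5*5 = -38
Walk from origin (0, 0):
  seg 1: down by d8 = -38 → (0, 38)
  seg 2: right by d7 = 128/15 → (128/15, 38)
  seg 3: left by d6 = -1861/60 → (791/20, 38)
  seg 4: down by d5 = -38/5 → (791/20, 228/5)
  seg 5: right by d7 = 128/15 → (577/12, 228/5)
  seg 6: left by d8 = -38 → (1033/12, 228/5)
  seg 7: left by d1 = 20/3 → (953/12, 228/5)
  seg 8: left by d5 = -38/5 → (5221/60, 228/5)

d4 = 119/12
d5 = -38/5
d6 = -1861/60
d7 = 128/15
d8 = -38
endpoint = (5221/60, 228/5)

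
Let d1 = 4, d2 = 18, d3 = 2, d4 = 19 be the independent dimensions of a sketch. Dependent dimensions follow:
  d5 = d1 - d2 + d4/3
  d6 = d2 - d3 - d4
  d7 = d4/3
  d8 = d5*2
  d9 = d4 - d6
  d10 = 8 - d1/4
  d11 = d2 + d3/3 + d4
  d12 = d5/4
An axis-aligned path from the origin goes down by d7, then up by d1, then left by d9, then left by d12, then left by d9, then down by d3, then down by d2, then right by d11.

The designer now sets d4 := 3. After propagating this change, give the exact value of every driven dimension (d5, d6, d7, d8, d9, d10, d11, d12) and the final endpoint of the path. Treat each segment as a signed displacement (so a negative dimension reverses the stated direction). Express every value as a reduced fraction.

Apply edit: d4 := 3
  d5 = d1 - d2 + d4/3 = -13
  d6 = d2 - d3 - d4 = 13
  d7 = d4/3 = 1
  d8 = d5*2 = -26
  d9 = d4 - d6 = -10
  d10 = 8 - d1/4 = 7
  d11 = d2 + d3/3 + d4 = 65/3
  d12 = d5/4 = -13/4
Walk from origin (0, 0):
  seg 1: down by d7 = 1 → (0, -1)
  seg 2: up by d1 = 4 → (0, 3)
  seg 3: left by d9 = -10 → (10, 3)
  seg 4: left by d12 = -13/4 → (53/4, 3)
  seg 5: left by d9 = -10 → (93/4, 3)
  seg 6: down by d3 = 2 → (93/4, 1)
  seg 7: down by d2 = 18 → (93/4, -17)
  seg 8: right by d11 = 65/3 → (539/12, -17)

d5 = -13
d6 = 13
d7 = 1
d8 = -26
d9 = -10
d10 = 7
d11 = 65/3
d12 = -13/4
endpoint = (539/12, -17)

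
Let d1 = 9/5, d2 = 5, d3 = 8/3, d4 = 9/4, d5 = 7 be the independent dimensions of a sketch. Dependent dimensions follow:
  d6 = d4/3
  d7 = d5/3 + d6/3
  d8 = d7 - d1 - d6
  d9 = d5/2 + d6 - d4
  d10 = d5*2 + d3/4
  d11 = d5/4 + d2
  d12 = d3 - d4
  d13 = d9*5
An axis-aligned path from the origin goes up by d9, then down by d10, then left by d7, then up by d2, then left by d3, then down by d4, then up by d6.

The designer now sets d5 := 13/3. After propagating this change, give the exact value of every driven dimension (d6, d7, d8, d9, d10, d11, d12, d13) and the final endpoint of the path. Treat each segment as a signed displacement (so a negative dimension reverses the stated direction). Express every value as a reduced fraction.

d6 = 3/4
d7 = 61/36
d8 = -77/90
d9 = 2/3
d10 = 28/3
d11 = 73/12
d12 = 5/12
d13 = 10/3
endpoint = (-157/36, -31/6)

Apply edit: d5 := 13/3
  d6 = d4/3 = 3/4
  d7 = d5/3 + d6/3 = 61/36
  d8 = d7 - d1 - d6 = -77/90
  d9 = d5/2 + d6 - d4 = 2/3
  d10 = d5*2 + d3/4 = 28/3
  d11 = d5/4 + d2 = 73/12
  d12 = d3 - d4 = 5/12
  d13 = d9*5 = 10/3
Walk from origin (0, 0):
  seg 1: up by d9 = 2/3 → (0, 2/3)
  seg 2: down by d10 = 28/3 → (0, -26/3)
  seg 3: left by d7 = 61/36 → (-61/36, -26/3)
  seg 4: up by d2 = 5 → (-61/36, -11/3)
  seg 5: left by d3 = 8/3 → (-157/36, -11/3)
  seg 6: down by d4 = 9/4 → (-157/36, -71/12)
  seg 7: up by d6 = 3/4 → (-157/36, -31/6)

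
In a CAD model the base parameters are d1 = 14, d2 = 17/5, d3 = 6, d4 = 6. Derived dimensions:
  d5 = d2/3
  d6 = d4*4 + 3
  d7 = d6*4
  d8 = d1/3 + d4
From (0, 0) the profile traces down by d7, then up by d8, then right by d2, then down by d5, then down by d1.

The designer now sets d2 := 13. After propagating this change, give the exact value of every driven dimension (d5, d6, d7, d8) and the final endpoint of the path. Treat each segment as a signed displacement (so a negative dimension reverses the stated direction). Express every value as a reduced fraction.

Apply edit: d2 := 13
  d5 = d2/3 = 13/3
  d6 = d4*4 + 3 = 27
  d7 = d6*4 = 108
  d8 = d1/3 + d4 = 32/3
Walk from origin (0, 0):
  seg 1: down by d7 = 108 → (0, -108)
  seg 2: up by d8 = 32/3 → (0, -292/3)
  seg 3: right by d2 = 13 → (13, -292/3)
  seg 4: down by d5 = 13/3 → (13, -305/3)
  seg 5: down by d1 = 14 → (13, -347/3)

d5 = 13/3
d6 = 27
d7 = 108
d8 = 32/3
endpoint = (13, -347/3)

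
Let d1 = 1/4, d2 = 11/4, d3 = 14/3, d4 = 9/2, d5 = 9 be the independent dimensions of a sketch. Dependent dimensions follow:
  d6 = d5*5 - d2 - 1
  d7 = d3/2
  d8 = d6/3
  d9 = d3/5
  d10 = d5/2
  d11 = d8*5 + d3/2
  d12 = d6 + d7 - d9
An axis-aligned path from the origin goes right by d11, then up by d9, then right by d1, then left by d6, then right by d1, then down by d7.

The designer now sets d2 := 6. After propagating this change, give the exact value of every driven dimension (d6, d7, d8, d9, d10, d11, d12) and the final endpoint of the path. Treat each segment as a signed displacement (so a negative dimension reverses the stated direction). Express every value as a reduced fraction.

Apply edit: d2 := 6
  d6 = d5*5 - d2 - 1 = 38
  d7 = d3/2 = 7/3
  d8 = d6/3 = 38/3
  d9 = d3/5 = 14/15
  d10 = d5/2 = 9/2
  d11 = d8*5 + d3/2 = 197/3
  d12 = d6 + d7 - d9 = 197/5
Walk from origin (0, 0):
  seg 1: right by d11 = 197/3 → (197/3, 0)
  seg 2: up by d9 = 14/15 → (197/3, 14/15)
  seg 3: right by d1 = 1/4 → (791/12, 14/15)
  seg 4: left by d6 = 38 → (335/12, 14/15)
  seg 5: right by d1 = 1/4 → (169/6, 14/15)
  seg 6: down by d7 = 7/3 → (169/6, -7/5)

d6 = 38
d7 = 7/3
d8 = 38/3
d9 = 14/15
d10 = 9/2
d11 = 197/3
d12 = 197/5
endpoint = (169/6, -7/5)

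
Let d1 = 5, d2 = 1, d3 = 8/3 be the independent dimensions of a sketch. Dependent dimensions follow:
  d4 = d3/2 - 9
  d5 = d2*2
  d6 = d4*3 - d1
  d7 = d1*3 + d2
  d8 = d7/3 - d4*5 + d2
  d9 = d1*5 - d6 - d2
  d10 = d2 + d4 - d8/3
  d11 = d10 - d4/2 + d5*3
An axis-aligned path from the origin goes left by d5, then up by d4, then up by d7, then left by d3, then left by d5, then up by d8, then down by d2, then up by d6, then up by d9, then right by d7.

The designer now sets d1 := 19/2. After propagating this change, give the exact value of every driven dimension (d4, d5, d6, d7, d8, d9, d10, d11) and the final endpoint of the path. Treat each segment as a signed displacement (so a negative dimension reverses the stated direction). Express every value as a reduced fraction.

Apply edit: d1 := 19/2
  d4 = d3/2 - 9 = -23/3
  d5 = d2*2 = 2
  d6 = d4*3 - d1 = -65/2
  d7 = d1*3 + d2 = 59/2
  d8 = d7/3 - d4*5 + d2 = 295/6
  d9 = d1*5 - d6 - d2 = 79
  d10 = d2 + d4 - d8/3 = -415/18
  d11 = d10 - d4/2 + d5*3 = -119/9
Walk from origin (0, 0):
  seg 1: left by d5 = 2 → (-2, 0)
  seg 2: up by d4 = -23/3 → (-2, -23/3)
  seg 3: up by d7 = 59/2 → (-2, 131/6)
  seg 4: left by d3 = 8/3 → (-14/3, 131/6)
  seg 5: left by d5 = 2 → (-20/3, 131/6)
  seg 6: up by d8 = 295/6 → (-20/3, 71)
  seg 7: down by d2 = 1 → (-20/3, 70)
  seg 8: up by d6 = -65/2 → (-20/3, 75/2)
  seg 9: up by d9 = 79 → (-20/3, 233/2)
  seg 10: right by d7 = 59/2 → (137/6, 233/2)

d4 = -23/3
d5 = 2
d6 = -65/2
d7 = 59/2
d8 = 295/6
d9 = 79
d10 = -415/18
d11 = -119/9
endpoint = (137/6, 233/2)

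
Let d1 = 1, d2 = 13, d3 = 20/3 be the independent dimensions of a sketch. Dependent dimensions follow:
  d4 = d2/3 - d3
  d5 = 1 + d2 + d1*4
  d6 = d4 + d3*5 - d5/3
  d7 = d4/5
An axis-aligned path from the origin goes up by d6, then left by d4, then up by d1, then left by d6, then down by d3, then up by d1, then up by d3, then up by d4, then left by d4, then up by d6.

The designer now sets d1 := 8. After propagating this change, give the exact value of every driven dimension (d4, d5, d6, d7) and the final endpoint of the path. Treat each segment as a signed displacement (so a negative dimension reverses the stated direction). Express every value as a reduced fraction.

Apply edit: d1 := 8
  d4 = d2/3 - d3 = -7/3
  d5 = 1 + d2 + d1*4 = 46
  d6 = d4 + d3*5 - d5/3 = 47/3
  d7 = d4/5 = -7/15
Walk from origin (0, 0):
  seg 1: up by d6 = 47/3 → (0, 47/3)
  seg 2: left by d4 = -7/3 → (7/3, 47/3)
  seg 3: up by d1 = 8 → (7/3, 71/3)
  seg 4: left by d6 = 47/3 → (-40/3, 71/3)
  seg 5: down by d3 = 20/3 → (-40/3, 17)
  seg 6: up by d1 = 8 → (-40/3, 25)
  seg 7: up by d3 = 20/3 → (-40/3, 95/3)
  seg 8: up by d4 = -7/3 → (-40/3, 88/3)
  seg 9: left by d4 = -7/3 → (-11, 88/3)
  seg 10: up by d6 = 47/3 → (-11, 45)

d4 = -7/3
d5 = 46
d6 = 47/3
d7 = -7/15
endpoint = (-11, 45)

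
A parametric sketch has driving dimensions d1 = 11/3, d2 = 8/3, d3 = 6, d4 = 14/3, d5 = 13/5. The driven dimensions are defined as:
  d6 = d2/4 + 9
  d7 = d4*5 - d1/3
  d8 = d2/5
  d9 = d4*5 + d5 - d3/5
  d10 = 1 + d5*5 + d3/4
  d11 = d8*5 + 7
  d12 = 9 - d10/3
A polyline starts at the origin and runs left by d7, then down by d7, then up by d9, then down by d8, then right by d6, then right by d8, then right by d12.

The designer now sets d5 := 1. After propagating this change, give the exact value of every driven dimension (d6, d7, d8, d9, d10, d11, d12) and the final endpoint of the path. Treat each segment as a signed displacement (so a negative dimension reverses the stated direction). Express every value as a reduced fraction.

Apply edit: d5 := 1
  d6 = d2/4 + 9 = 29/3
  d7 = d4*5 - d1/3 = 199/9
  d8 = d2/5 = 8/15
  d9 = d4*5 + d5 - d3/5 = 347/15
  d10 = 1 + d5*5 + d3/4 = 15/2
  d11 = d8*5 + 7 = 29/3
  d12 = 9 - d10/3 = 13/2
Walk from origin (0, 0):
  seg 1: left by d7 = 199/9 → (-199/9, 0)
  seg 2: down by d7 = 199/9 → (-199/9, -199/9)
  seg 3: up by d9 = 347/15 → (-199/9, 46/45)
  seg 4: down by d8 = 8/15 → (-199/9, 22/45)
  seg 5: right by d6 = 29/3 → (-112/9, 22/45)
  seg 6: right by d8 = 8/15 → (-536/45, 22/45)
  seg 7: right by d12 = 13/2 → (-487/90, 22/45)

d6 = 29/3
d7 = 199/9
d8 = 8/15
d9 = 347/15
d10 = 15/2
d11 = 29/3
d12 = 13/2
endpoint = (-487/90, 22/45)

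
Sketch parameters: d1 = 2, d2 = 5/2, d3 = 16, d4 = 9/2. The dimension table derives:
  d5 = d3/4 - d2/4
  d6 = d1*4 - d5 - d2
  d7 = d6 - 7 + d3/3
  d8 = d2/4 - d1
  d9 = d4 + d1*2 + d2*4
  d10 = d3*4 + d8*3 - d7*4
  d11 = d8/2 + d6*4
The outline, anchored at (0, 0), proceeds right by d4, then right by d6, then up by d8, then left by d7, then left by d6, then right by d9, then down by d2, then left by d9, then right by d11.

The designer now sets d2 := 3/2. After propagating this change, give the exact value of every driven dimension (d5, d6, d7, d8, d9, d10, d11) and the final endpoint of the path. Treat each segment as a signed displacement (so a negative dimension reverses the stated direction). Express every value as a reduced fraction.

d5 = 29/8
d6 = 23/8
d7 = 29/24
d8 = -13/8
d9 = 29/2
d10 = 1303/24
d11 = 171/16
endpoint = (671/48, -25/8)

Apply edit: d2 := 3/2
  d5 = d3/4 - d2/4 = 29/8
  d6 = d1*4 - d5 - d2 = 23/8
  d7 = d6 - 7 + d3/3 = 29/24
  d8 = d2/4 - d1 = -13/8
  d9 = d4 + d1*2 + d2*4 = 29/2
  d10 = d3*4 + d8*3 - d7*4 = 1303/24
  d11 = d8/2 + d6*4 = 171/16
Walk from origin (0, 0):
  seg 1: right by d4 = 9/2 → (9/2, 0)
  seg 2: right by d6 = 23/8 → (59/8, 0)
  seg 3: up by d8 = -13/8 → (59/8, -13/8)
  seg 4: left by d7 = 29/24 → (37/6, -13/8)
  seg 5: left by d6 = 23/8 → (79/24, -13/8)
  seg 6: right by d9 = 29/2 → (427/24, -13/8)
  seg 7: down by d2 = 3/2 → (427/24, -25/8)
  seg 8: left by d9 = 29/2 → (79/24, -25/8)
  seg 9: right by d11 = 171/16 → (671/48, -25/8)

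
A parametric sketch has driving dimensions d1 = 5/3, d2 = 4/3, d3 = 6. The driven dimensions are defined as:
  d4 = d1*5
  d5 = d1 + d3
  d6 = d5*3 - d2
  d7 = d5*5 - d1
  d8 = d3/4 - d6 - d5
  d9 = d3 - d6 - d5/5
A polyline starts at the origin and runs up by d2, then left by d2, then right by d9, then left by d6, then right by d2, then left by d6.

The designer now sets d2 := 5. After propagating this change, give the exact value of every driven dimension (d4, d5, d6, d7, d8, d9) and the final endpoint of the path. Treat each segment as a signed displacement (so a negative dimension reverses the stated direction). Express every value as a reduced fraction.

d4 = 25/3
d5 = 23/3
d6 = 18
d7 = 110/3
d8 = -145/6
d9 = -203/15
endpoint = (-743/15, 5)

Apply edit: d2 := 5
  d4 = d1*5 = 25/3
  d5 = d1 + d3 = 23/3
  d6 = d5*3 - d2 = 18
  d7 = d5*5 - d1 = 110/3
  d8 = d3/4 - d6 - d5 = -145/6
  d9 = d3 - d6 - d5/5 = -203/15
Walk from origin (0, 0):
  seg 1: up by d2 = 5 → (0, 5)
  seg 2: left by d2 = 5 → (-5, 5)
  seg 3: right by d9 = -203/15 → (-278/15, 5)
  seg 4: left by d6 = 18 → (-548/15, 5)
  seg 5: right by d2 = 5 → (-473/15, 5)
  seg 6: left by d6 = 18 → (-743/15, 5)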